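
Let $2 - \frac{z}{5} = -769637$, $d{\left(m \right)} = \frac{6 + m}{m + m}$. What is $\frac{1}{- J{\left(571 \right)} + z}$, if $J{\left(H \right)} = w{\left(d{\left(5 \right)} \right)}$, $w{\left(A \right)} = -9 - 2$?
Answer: $\frac{1}{3848206} \approx 2.5986 \cdot 10^{-7}$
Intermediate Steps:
$d{\left(m \right)} = \frac{6 + m}{2 m}$
$w{\left(A \right)} = -11$ ($w{\left(A \right)} = -9 - 2 = -11$)
$J{\left(H \right)} = -11$
$z = 3848195$ ($z = 10 - -3848185 = 10 + 3848185 = 3848195$)
$\frac{1}{- J{\left(571 \right)} + z} = \frac{1}{\left(-1\right) \left(-11\right) + 3848195} = \frac{1}{11 + 3848195} = \frac{1}{3848206}$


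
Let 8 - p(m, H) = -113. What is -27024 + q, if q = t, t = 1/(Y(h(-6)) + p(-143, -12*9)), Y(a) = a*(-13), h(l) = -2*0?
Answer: -3269903/121 ≈ -27024.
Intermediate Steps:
p(m, H) = 121 (p(m, H) = 8 - 1*(-113) = 8 + 113 = 121)
h(l) = 0
Y(a) = -13*a
t = 1/121 (t = 1/(-13*0 + 121) = 1/(0 + 121) = 1/121 ≈ 0.0082645)
q = 1/121 ≈ 0.0082645
-27024 + q = -27024 + 1/121 = -3269903/121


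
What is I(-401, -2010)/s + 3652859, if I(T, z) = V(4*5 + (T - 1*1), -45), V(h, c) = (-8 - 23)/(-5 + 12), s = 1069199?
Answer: 27339432329556/7484393 ≈ 3.6529e+6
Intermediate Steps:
V(h, c) = -31/7
I(T, z) = -31/7
I(-401, -2010)/s + 3652859 = -31/7/1069199 + 3652859 = -31/7*1/1069199 + 3652859 = -31/7484393 + 3652859 = 27339432329556/7484393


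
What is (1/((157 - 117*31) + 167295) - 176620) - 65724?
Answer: -39702005799/163825 ≈ -2.4234e+5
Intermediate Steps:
(1/((157 - 117*31) + 167295) - 176620) - 65724 = (1/((157 - 3627) + 167295) - 176620) - 65724 = (1/(-3470 + 167295) - 176620) - 65724 = (1/163825 - 176620) - 65724 = -28934771499/163825 - 65724 = -39702005799/163825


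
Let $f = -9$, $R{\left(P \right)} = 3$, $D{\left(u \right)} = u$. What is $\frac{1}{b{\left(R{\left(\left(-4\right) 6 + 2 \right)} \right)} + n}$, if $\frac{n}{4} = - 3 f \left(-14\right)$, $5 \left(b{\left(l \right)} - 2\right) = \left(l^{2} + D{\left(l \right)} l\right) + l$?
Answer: $- \frac{5}{7529} \approx -0.0006641$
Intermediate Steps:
$b{\left(l \right)} = 2 + \frac{l}{5} + \frac{2 l^{2}}{5}$ ($b{\left(l \right)} = 2 + \frac{\left(l^{2} + l l\right) + l}{5} = 2 + \frac{\left(l^{2} + l^{2}\right) + l}{5} = 2 + \frac{2 l^{2} + l}{5} = 2 + \frac{l + 2 l^{2}}{5} = 2 + \left(\frac{l}{5} + \frac{2 l^{2}}{5}\right) = 2 + \frac{l}{5} + \frac{2 l^{2}}{5}$)
$n = -1512$ ($n = 4 \left(-3\right) \left(-9\right) \left(-14\right) = 4 \cdot 27 \left(-14\right) = 4 \left(-378\right) = -1512$)
$\frac{1}{b{\left(R{\left(\left(-4\right) 6 + 2 \right)} \right)} + n} = \frac{1}{\left(2 + \frac{1}{5} \cdot 3 + \frac{2 \cdot 3^{2}}{5}\right) - 1512} = \frac{1}{\left(2 + \frac{3}{5} + \frac{2}{5} \cdot 9\right) - 1512} = \frac{1}{\left(2 + \frac{3}{5} + \frac{18}{5}\right) - 1512} = \frac{1}{\frac{31}{5} - 1512} = \frac{1}{- \frac{7529}{5}} = - \frac{5}{7529}$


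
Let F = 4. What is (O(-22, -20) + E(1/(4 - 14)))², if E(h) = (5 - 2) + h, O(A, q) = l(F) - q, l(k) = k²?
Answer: 151321/100 ≈ 1513.2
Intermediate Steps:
O(A, q) = 16 - q (O(A, q) = 4² - q = 16 - q)
E(h) = 3 + h
(O(-22, -20) + E(1/(4 - 14)))² = ((16 - 1*(-20)) + (3 + 1/(4 - 14)))² = ((16 + 20) + (3 + 1/(-10)))² = (36 + (3 - ⅒))² = (36 + 29/10)² = (389/10)² = 151321/100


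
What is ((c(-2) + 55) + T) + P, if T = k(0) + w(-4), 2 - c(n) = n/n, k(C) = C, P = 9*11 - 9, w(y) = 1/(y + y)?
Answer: 1167/8 ≈ 145.88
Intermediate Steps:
w(y) = 1/(2*y)
P = 90 (P = 99 - 9 = 90)
c(n) = 1 (c(n) = 2 - n/n = 2 - 1*1 = 2 - 1 = 1)
T = -⅛ (T = 0 + (½)/(-4) = 0 + (½)*(-¼) = 0 - ⅛ = -⅛ ≈ -0.12500)
((c(-2) + 55) + T) + P = ((1 + 55) - ⅛) + 90 = (56 - ⅛) + 90 = 447/8 + 90 = 1167/8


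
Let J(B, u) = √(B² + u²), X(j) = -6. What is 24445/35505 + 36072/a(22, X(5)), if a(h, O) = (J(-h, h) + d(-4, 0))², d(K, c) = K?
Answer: 4007497436/100557261 + 99198*√2/14161 ≈ 49.759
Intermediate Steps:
a(h, O) = (-4 + √2*√(h²))² (a(h, O) = (√((-h)² + h²) - 4)² = (√(h² + h²) - 4)² = (√(2*h²) - 4)² = (√2*√(h²) - 4)² = (-4 + √2*√(h²))²)
24445/35505 + 36072/a(22, X(5)) = 24445/35505 + 36072/((-4 + √2*√(22²))²) = 24445*(1/35505) + 36072/((-4 + √2*√484)²) = 4889/7101 + 36072/((-4 + √2*22)²) = 4889/7101 + 36072/((-4 + 22*√2)²) = 4889/7101 + 36072/(-4 + 22*√2)²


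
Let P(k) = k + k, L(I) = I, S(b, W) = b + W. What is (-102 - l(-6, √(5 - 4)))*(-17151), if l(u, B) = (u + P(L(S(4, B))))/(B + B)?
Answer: 1783704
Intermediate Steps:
S(b, W) = W + b
P(k) = 2*k
l(u, B) = (8 + u + 2*B)/(2*B) (l(u, B) = (u + 2*(B + 4))/(B + B) = (u + 2*(4 + B))/((2*B)) = (u + (8 + 2*B))*(1/(2*B)) = (8 + u + 2*B)*(1/(2*B)) = (8 + u + 2*B)/(2*B))
(-102 - l(-6, √(5 - 4)))*(-17151) = (-102 - (4 + √(5 - 4) + (½)*(-6))/(√(5 - 4)))*(-17151) = (-102 - (4 + √1 - 3)/(√1))*(-17151) = (-102 - (4 + 1 - 3)/1)*(-17151) = (-102 - 2)*(-17151) = -104*(-17151) = 1783704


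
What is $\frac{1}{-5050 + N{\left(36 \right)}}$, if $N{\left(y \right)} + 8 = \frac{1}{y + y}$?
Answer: $- \frac{72}{364175} \approx -0.00019771$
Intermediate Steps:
$N{\left(y \right)} = -8 + \frac{1}{2 y}$ ($N{\left(y \right)} = -8 + \frac{1}{y + y} = -8 + \frac{1}{2 y}$)
$\frac{1}{-5050 + N{\left(36 \right)}} = \frac{1}{-5050 - \left(8 - \frac{1}{2 \cdot 36}\right)} = \frac{1}{-5050 + \left(-8 + \frac{1}{2} \cdot \frac{1}{36}\right)} = \frac{1}{-5050 + \left(-8 + \frac{1}{72}\right)} = \frac{1}{-5050 - \frac{575}{72}} = \frac{1}{- \frac{364175}{72}} = - \frac{72}{364175}$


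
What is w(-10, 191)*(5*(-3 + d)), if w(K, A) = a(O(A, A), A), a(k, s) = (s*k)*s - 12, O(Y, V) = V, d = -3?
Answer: -209035770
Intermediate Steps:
a(k, s) = -12 + k*s² (a(k, s) = (k*s)*s - 12 = k*s² - 12 = -12 + k*s²)
w(K, A) = -12 + A³ (w(K, A) = -12 + A*A² = -12 + A³)
w(-10, 191)*(5*(-3 + d)) = (-12 + 191³)*(5*(-3 - 3)) = (-12 + 6967871)*(5*(-6)) = 6967859*(-30) = -209035770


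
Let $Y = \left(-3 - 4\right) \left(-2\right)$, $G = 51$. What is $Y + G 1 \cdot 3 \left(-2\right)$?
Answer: $-292$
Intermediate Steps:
$Y = 14$ ($Y = \left(-7\right) \left(-2\right) = 14$)
$Y + G 1 \cdot 3 \left(-2\right) = 14 + 51 \cdot 1 \cdot 3 \left(-2\right) = 14 + 51 \cdot 3 \left(-2\right) = 14 + 51 \left(-6\right) = 14 - 306 = -292$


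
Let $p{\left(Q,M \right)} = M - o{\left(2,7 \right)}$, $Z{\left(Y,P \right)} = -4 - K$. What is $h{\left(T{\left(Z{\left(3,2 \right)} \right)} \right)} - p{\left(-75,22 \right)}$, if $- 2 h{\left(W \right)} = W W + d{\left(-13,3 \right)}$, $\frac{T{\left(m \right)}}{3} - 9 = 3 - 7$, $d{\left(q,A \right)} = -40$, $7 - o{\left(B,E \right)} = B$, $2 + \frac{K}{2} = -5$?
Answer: $- \frac{219}{2} \approx -109.5$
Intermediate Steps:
$K = -14$ ($K = -4 + 2 \left(-5\right) = -4 - 10 = -14$)
$o{\left(B,E \right)} = 7 - B$
$Z{\left(Y,P \right)} = 10$ ($Z{\left(Y,P \right)} = -4 - -14 = -4 + 14 = 10$)
$T{\left(m \right)} = 15$ ($T{\left(m \right)} = 27 + 3 \left(3 - 7\right) = 27 + 3 \left(-4\right) = 27 - 12 = 15$)
$p{\left(Q,M \right)} = -5 + M$ ($p{\left(Q,M \right)} = M - \left(7 - 2\right) = M - 5 = -5 + M$)
$h{\left(W \right)} = 20 - \frac{W^{2}}{2}$ ($h{\left(W \right)} = - \frac{W W - 40}{2} = - \frac{W^{2} - 40}{2} = - \frac{-40 + W^{2}}{2} = 20 - \frac{W^{2}}{2}$)
$h{\left(T{\left(Z{\left(3,2 \right)} \right)} \right)} - p{\left(-75,22 \right)} = \left(20 - \frac{15^{2}}{2}\right) - \left(-5 + 22\right) = \left(20 - \frac{225}{2}\right) - 17 = - \frac{185}{2} - 17 = - \frac{219}{2}$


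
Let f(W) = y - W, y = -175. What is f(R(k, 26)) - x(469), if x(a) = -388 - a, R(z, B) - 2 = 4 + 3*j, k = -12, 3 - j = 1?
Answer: 670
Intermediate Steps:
j = 2 (j = 3 - 1*1 = 3 - 1 = 2)
R(z, B) = 12 (R(z, B) = 2 + (4 + 3*2) = 2 + (4 + 6) = 2 + 10 = 12)
f(W) = -175 - W
f(R(k, 26)) - x(469) = (-175 - 1*12) - (-388 - 1*469) = (-175 - 12) - (-388 - 469) = -187 - 1*(-857) = -187 + 857 = 670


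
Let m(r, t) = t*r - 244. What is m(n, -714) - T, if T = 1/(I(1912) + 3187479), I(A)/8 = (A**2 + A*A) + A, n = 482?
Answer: -21247153890169/61694679 ≈ -3.4439e+5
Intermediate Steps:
m(r, t) = -244 + r*t (m(r, t) = r*t - 244 = -244 + r*t)
I(A) = 8*A + 16*A**2 (I(A) = 8*((A**2 + A*A) + A) = 8*((A**2 + A**2) + A) = 8*(2*A**2 + A) = 8*(A + 2*A**2) = 8*A + 16*A**2)
T = 1/61694679 (T = 1/(8*1912*(1 + 2*1912) + 3187479) = 1/(8*1912*(1 + 3824) + 3187479) = 1/(8*1912*3825 + 3187479) = 1/(58507200 + 3187479) = 1/61694679 ≈ 1.6209e-8)
m(n, -714) - T = (-244 + 482*(-714)) - 1*1/61694679 = (-244 - 344148) - 1/61694679 = -344392 - 1/61694679 = -21247153890169/61694679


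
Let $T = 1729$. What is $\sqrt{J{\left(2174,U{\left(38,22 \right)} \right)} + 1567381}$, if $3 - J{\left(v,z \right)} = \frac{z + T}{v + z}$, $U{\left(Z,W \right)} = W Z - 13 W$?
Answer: $\frac{\sqrt{2907564732897}}{1362} \approx 1252.0$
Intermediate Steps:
$U{\left(Z,W \right)} = - 13 W + W Z$
$J{\left(v,z \right)} = 3 - \frac{1729 + z}{v + z}$ ($J{\left(v,z \right)} = 3 - \frac{z + 1729}{v + z} = 3 - \frac{1729 + z}{v + z}$)
$\sqrt{J{\left(2174,U{\left(38,22 \right)} \right)} + 1567381} = \sqrt{\frac{-1729 + 2 \cdot 22 \left(-13 + 38\right) + 3 \cdot 2174}{2174 + 22 \left(-13 + 38\right)} + 1567381} = \sqrt{\frac{-1729 + 2 \cdot 22 \cdot 25 + 6522}{2174 + 22 \cdot 25} + 1567381} = \sqrt{\frac{-1729 + 2 \cdot 550 + 6522}{2174 + 550} + 1567381} = \sqrt{\frac{-1729 + 1100 + 6522}{2724} + 1567381} = \sqrt{\frac{1}{2724} \cdot 5893 + 1567381} = \sqrt{\frac{5893}{2724} + 1567381} = \sqrt{\frac{4269551737}{2724}} = \frac{\sqrt{2907564732897}}{1362}$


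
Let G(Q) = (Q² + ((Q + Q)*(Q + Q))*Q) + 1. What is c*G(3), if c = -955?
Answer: -112690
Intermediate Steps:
G(Q) = 1 + Q² + 4*Q³ (G(Q) = (Q² + ((2*Q)*(2*Q))*Q) + 1 = (Q² + (4*Q²)*Q) + 1 = (Q² + 4*Q³) + 1 = 1 + Q² + 4*Q³)
c*G(3) = -955*(1 + 3² + 4*3³) = -955*(1 + 9 + 4*27) = -955*(1 + 9 + 108) = -955*118 = -112690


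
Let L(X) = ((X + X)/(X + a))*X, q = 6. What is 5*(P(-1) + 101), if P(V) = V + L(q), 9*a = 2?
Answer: 3905/7 ≈ 557.86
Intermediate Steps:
a = 2/9 (a = (⅑)*2 = 2/9 ≈ 0.22222)
L(X) = 2*X²/(2/9 + X) (L(X) = ((X + X)/(X + 2/9))*X = ((2*X)/(2/9 + X))*X = (2*X/(2/9 + X))*X = 2*X²/(2/9 + X))
P(V) = 81/7 + V (P(V) = V + 18*6²/(2 + 9*6) = V + 18*36/(2 + 54) = V + 18*36/56 = V + 18*36*(1/56) = V + 81/7 = 81/7 + V)
5*(P(-1) + 101) = 5*((81/7 - 1) + 101) = 5*(74/7 + 101) = 5*(781/7) = 3905/7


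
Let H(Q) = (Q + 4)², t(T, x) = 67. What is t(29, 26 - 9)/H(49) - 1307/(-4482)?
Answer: 3971657/12589938 ≈ 0.31546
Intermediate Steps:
H(Q) = (4 + Q)²
t(29, 26 - 9)/H(49) - 1307/(-4482) = 67/((4 + 49)²) - 1307/(-4482) = 67/(53²) - 1307*(-1/4482) = 67/2809 + 1307/4482 = 3971657/12589938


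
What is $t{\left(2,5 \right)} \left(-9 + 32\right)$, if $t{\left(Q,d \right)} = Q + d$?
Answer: $161$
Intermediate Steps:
$t{\left(2,5 \right)} \left(-9 + 32\right) = \left(2 + 5\right) \left(-9 + 32\right) = 7 \cdot 23 = 161$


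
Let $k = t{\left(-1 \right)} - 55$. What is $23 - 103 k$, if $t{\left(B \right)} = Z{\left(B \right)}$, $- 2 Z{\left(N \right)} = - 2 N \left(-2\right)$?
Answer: $5482$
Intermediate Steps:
$Z{\left(N \right)} = - 2 N$ ($Z{\left(N \right)} = - \frac{- 2 N \left(-2\right)}{2} = - \frac{4 N}{2} = - 2 N$)
$t{\left(B \right)} = - 2 B$
$k = -53$ ($k = \left(-2\right) \left(-1\right) - 55 = 2 - 55 = -53$)
$23 - 103 k = 23 - -5459 = 23 + 5459 = 5482$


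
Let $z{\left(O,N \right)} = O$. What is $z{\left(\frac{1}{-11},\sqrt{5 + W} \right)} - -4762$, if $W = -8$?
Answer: $\frac{52381}{11} \approx 4761.9$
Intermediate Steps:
$z{\left(\frac{1}{-11},\sqrt{5 + W} \right)} - -4762 = \frac{1}{-11} - -4762 = - \frac{1}{11} + 4762 = \frac{52381}{11}$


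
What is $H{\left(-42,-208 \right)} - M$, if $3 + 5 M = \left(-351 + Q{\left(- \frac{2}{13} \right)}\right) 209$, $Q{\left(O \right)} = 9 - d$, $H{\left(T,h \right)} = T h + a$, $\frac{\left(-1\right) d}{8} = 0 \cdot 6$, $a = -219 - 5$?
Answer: $\frac{114041}{5} \approx 22808.0$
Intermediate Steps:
$a = -224$
$d = 0$ ($d = - 8 \cdot 0 \cdot 6 = \left(-8\right) 0 = 0$)
$H{\left(T,h \right)} = -224 + T h$ ($H{\left(T,h \right)} = T h - 224 = -224 + T h$)
$Q{\left(O \right)} = 9$ ($Q{\left(O \right)} = 9 - 0 = 9 + 0 = 9$)
$M = - \frac{71481}{5}$ ($M = - \frac{3}{5} + \frac{\left(-351 + 9\right) 209}{5} = - \frac{3}{5} + \frac{\left(-342\right) 209}{5} = - \frac{3}{5} + \frac{1}{5} \left(-71478\right) = - \frac{3}{5} - \frac{71478}{5} = - \frac{71481}{5} \approx -14296.0$)
$H{\left(-42,-208 \right)} - M = \left(-224 - -8736\right) - - \frac{71481}{5} = \left(-224 + 8736\right) + \frac{71481}{5} = 8512 + \frac{71481}{5} = \frac{114041}{5}$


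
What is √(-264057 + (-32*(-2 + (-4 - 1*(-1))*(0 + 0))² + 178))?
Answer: I*√264007 ≈ 513.82*I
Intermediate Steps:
√(-264057 + (-32*(-2 + (-4 - 1*(-1))*(0 + 0))² + 178)) = √(-264057 + (-32*(-2 + (-4 + 1)*0)² + 178)) = √(-264057 + (-32*(-2 - 3*0)² + 178)) = √(-264057 + (-32*(-2 + 0)² + 178)) = √(-264057 + (-32*(-2)² + 178)) = √(-264057 + (-32*4 + 178)) = √(-264057 + (-128 + 178)) = √(-264057 + 50) = √(-264007) = I*√264007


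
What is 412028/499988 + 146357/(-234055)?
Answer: 5815117456/29256172835 ≈ 0.19877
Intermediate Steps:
412028/499988 + 146357/(-234055) = 412028*(1/499988) + 146357*(-1/234055) = 103007/124997 - 146357/234055 = 5815117456/29256172835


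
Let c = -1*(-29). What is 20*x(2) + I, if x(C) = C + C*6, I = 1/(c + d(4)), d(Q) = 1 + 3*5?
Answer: 12601/45 ≈ 280.02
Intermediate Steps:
d(Q) = 16 (d(Q) = 1 + 15 = 16)
c = 29
I = 1/45 (I = 1/(29 + 16) = 1/45 ≈ 0.022222)
x(C) = 7*C (x(C) = C + 6*C = 7*C)
20*x(2) + I = 20*(7*2) + 1/45 = 20*14 + 1/45 = 280 + 1/45 = 12601/45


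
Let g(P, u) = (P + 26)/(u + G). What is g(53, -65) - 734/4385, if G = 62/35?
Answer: -13748867/9704005 ≈ -1.4168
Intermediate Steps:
G = 62/35 (G = 62*(1/35) = 62/35 ≈ 1.7714)
g(P, u) = (26 + P)/(62/35 + u) (g(P, u) = (P + 26)/(u + 62/35) = (26 + P)/(62/35 + u))
g(53, -65) - 734/4385 = 35*(26 + 53)/(62 + 35*(-65)) - 734/4385 = 35*79/(62 - 2275) - 734/4385 = 35*79/(-2213) - 1*734/4385 = 35*(-1/2213)*79 - 734/4385 = -2765/2213 - 734/4385 = -13748867/9704005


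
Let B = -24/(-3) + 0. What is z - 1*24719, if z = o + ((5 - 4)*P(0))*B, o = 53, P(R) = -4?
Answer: -24698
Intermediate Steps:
B = 8 (B = -24*(-1)/3 + 0 = -4*(-2) + 0 = 8 + 0 = 8)
z = 21 (z = 53 + ((5 - 4)*(-4))*8 = 53 + (1*(-4))*8 = 53 - 4*8 = 53 - 32 = 21)
z - 1*24719 = 21 - 1*24719 = 21 - 24719 = -24698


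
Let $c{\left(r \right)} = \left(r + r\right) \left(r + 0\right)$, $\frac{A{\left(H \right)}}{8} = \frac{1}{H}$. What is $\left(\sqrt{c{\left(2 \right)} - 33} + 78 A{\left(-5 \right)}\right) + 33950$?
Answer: $\frac{169126}{5} + 5 i \approx 33825.0 + 5.0 i$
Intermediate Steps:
$A{\left(H \right)} = \frac{8}{H}$
$c{\left(r \right)} = 2 r^{2}$ ($c{\left(r \right)} = 2 r r = 2 r^{2}$)
$\left(\sqrt{c{\left(2 \right)} - 33} + 78 A{\left(-5 \right)}\right) + 33950 = \left(\sqrt{2 \cdot 2^{2} - 33} + 78 \frac{8}{-5}\right) + 33950 = \left(\sqrt{2 \cdot 4 - 33} + 78 \cdot 8 \left(- \frac{1}{5}\right)\right) + 33950 = \left(\sqrt{8 - 33} + 78 \left(- \frac{8}{5}\right)\right) + 33950 = \left(\sqrt{-25} - \frac{624}{5}\right) + 33950 = \left(5 i - \frac{624}{5}\right) + 33950 = \left(- \frac{624}{5} + 5 i\right) + 33950 = \frac{169126}{5} + 5 i$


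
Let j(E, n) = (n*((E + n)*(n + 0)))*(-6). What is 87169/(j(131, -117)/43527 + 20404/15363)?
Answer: -19430124127623/5592473360 ≈ -3474.3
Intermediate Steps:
j(E, n) = -6*n²*(E + n) (j(E, n) = (n*((E + n)*n))*(-6) = (n*(n*(E + n)))*(-6) = (n²*(E + n))*(-6) = -6*n²*(E + n))
87169/(j(131, -117)/43527 + 20404/15363) = 87169/((6*(-117)²*(-1*131 - 1*(-117)))/43527 + 20404/15363) = 87169/((6*13689*(-131 + 117))*(1/43527) + 20404*(1/15363)) = 87169/((6*13689*(-14))*(1/43527) + 20404/15363) = 87169/(-1149876*1/43527 + 20404/15363) = 87169/(-383292/14509 + 20404/15363) = 87169/(-5592473360/222901767) = 87169*(-222901767/5592473360) = -19430124127623/5592473360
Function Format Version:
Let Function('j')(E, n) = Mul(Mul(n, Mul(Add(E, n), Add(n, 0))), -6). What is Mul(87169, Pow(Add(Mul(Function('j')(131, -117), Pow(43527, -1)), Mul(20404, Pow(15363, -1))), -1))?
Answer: Rational(-19430124127623, 5592473360) ≈ -3474.3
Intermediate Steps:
Function('j')(E, n) = Mul(-6, Pow(n, 2), Add(E, n)) (Function('j')(E, n) = Mul(Mul(n, Mul(Add(E, n), n)), -6) = Mul(Mul(n, Mul(n, Add(E, n))), -6) = Mul(Mul(Pow(n, 2), Add(E, n)), -6) = Mul(-6, Pow(n, 2), Add(E, n)))
Mul(87169, Pow(Add(Mul(Function('j')(131, -117), Pow(43527, -1)), Mul(20404, Pow(15363, -1))), -1)) = Mul(87169, Pow(Add(Mul(Mul(6, Pow(-117, 2), Add(Mul(-1, 131), Mul(-1, -117))), Pow(43527, -1)), Mul(20404, Pow(15363, -1))), -1)) = Mul(87169, Pow(Add(Mul(Mul(6, 13689, Add(-131, 117)), Rational(1, 43527)), Mul(20404, Rational(1, 15363))), -1)) = Mul(87169, Pow(Add(Mul(Mul(6, 13689, -14), Rational(1, 43527)), Rational(20404, 15363)), -1)) = Mul(87169, Pow(Add(Mul(-1149876, Rational(1, 43527)), Rational(20404, 15363)), -1)) = Mul(87169, Pow(Add(Rational(-383292, 14509), Rational(20404, 15363)), -1)) = Mul(87169, Pow(Rational(-5592473360, 222901767), -1)) = Mul(87169, Rational(-222901767, 5592473360)) = Rational(-19430124127623, 5592473360)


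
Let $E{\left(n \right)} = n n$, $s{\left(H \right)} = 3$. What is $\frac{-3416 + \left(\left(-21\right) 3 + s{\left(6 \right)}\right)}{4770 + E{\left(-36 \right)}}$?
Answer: $- \frac{1738}{3033} \approx -0.57303$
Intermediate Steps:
$E{\left(n \right)} = n^{2}$
$\frac{-3416 + \left(\left(-21\right) 3 + s{\left(6 \right)}\right)}{4770 + E{\left(-36 \right)}} = \frac{-3416 + \left(\left(-21\right) 3 + 3\right)}{4770 + \left(-36\right)^{2}} = \frac{-3416 + \left(-63 + 3\right)}{4770 + 1296} = \frac{-3416 - 60}{6066} = \left(-3476\right) \frac{1}{6066} = - \frac{1738}{3033}$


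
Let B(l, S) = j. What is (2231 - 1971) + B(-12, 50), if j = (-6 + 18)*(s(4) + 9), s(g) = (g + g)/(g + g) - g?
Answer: 332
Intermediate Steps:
s(g) = 1 - g (s(g) = (2*g)/((2*g)) - g = (2*g)*(1/(2*g)) - g = 1 - g)
j = 72 (j = (-6 + 18)*((1 - 1*4) + 9) = 12*((1 - 4) + 9) = 12*(-3 + 9) = 12*6 = 72)
B(l, S) = 72
(2231 - 1971) + B(-12, 50) = (2231 - 1971) + 72 = 260 + 72 = 332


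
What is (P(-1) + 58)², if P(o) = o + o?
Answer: 3136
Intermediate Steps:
P(o) = 2*o
(P(-1) + 58)² = (2*(-1) + 58)² = (-2 + 58)² = 56² = 3136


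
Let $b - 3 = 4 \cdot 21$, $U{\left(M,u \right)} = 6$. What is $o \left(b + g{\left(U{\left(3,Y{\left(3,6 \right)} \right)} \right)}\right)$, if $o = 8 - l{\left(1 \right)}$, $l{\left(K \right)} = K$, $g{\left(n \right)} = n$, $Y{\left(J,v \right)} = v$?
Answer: $651$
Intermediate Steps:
$b = 87$ ($b = 3 + 4 \cdot 21 = 3 + 84 = 87$)
$o = 7$ ($o = 8 - 1 = 7$)
$o \left(b + g{\left(U{\left(3,Y{\left(3,6 \right)} \right)} \right)}\right) = 7 \left(87 + 6\right) = 7 \cdot 93 = 651$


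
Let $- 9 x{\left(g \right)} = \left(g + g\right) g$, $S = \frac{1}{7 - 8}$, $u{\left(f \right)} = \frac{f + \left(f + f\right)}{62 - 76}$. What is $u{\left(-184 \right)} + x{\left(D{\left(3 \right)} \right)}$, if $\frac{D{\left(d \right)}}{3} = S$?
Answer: $\frac{262}{7} \approx 37.429$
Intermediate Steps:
$u{\left(f \right)} = - \frac{3 f}{14}$ ($u{\left(f \right)} = \frac{f + 2 f}{-14} = 3 f \left(- \frac{1}{14}\right) = - \frac{3 f}{14}$)
$S = -1$ ($S = \frac{1}{-1} = -1$)
$D{\left(d \right)} = -3$ ($D{\left(d \right)} = 3 \left(-1\right) = -3$)
$x{\left(g \right)} = - \frac{2 g^{2}}{9}$ ($x{\left(g \right)} = - \frac{\left(g + g\right) g}{9} = - \frac{2 g g}{9} = - \frac{2 g^{2}}{9}$)
$u{\left(-184 \right)} + x{\left(D{\left(3 \right)} \right)} = \left(- \frac{3}{14}\right) \left(-184\right) - \frac{2 \left(-3\right)^{2}}{9} = \frac{276}{7} - 2 = \frac{262}{7}$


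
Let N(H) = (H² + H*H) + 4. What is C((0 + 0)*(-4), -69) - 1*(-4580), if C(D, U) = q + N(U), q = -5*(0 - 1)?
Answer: 14111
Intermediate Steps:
N(H) = 4 + 2*H² (N(H) = (H² + H²) + 4 = 2*H² + 4 = 4 + 2*H²)
q = 5 (q = -5*(-1) = 5)
C(D, U) = 9 + 2*U² (C(D, U) = 5 + (4 + 2*U²) = 9 + 2*U²)
C((0 + 0)*(-4), -69) - 1*(-4580) = (9 + 2*(-69)²) - 1*(-4580) = (9 + 2*4761) + 4580 = (9 + 9522) + 4580 = 9531 + 4580 = 14111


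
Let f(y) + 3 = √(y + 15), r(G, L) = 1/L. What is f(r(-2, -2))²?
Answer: (6 - √58)²/4 ≈ 0.65268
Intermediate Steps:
f(y) = -3 + √(15 + y) (f(y) = -3 + √(y + 15) = -3 + √(15 + y))
f(r(-2, -2))² = (-3 + √(15 + 1/(-2)))² = (-3 + √(15 - ½))² = (-3 + √(29/2))² = (-3 + √58/2)²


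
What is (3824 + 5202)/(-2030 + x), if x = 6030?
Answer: 4513/2000 ≈ 2.2565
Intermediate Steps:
(3824 + 5202)/(-2030 + x) = (3824 + 5202)/(-2030 + 6030) = 9026/4000 = 9026*(1/4000) = 4513/2000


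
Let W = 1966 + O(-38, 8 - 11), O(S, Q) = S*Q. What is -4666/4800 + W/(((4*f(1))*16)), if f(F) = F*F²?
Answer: 75667/2400 ≈ 31.528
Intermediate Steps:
O(S, Q) = Q*S
f(F) = F³
W = 2080 (W = 1966 + (8 - 11)*(-38) = 1966 - 3*(-38) = 1966 + 114 = 2080)
-4666/4800 + W/(((4*f(1))*16)) = -4666/4800 + 2080/(((4*1³)*16)) = -4666*1/4800 + 2080/(((4*1)*16)) = -2333/2400 + 2080/((4*16)) = -2333/2400 + 2080/64 = -2333/2400 + 2080*(1/64) = -2333/2400 + 65/2 = 75667/2400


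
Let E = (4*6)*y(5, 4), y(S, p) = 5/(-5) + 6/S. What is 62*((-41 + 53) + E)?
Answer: 5208/5 ≈ 1041.6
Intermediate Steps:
y(S, p) = -1 + 6/S (y(S, p) = 5*(-⅕) + 6/S = -1 + 6/S)
E = 24/5 (E = (4*6)*((6 - 1*5)/5) = 24*((6 - 5)/5) = 24*((⅕)*1) = 24*(⅕) = 24/5 ≈ 4.8000)
62*((-41 + 53) + E) = 62*((-41 + 53) + 24/5) = 62*(12 + 24/5) = 62*(84/5) = 5208/5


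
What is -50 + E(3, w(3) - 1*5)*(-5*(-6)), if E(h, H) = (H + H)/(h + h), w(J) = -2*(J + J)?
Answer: -220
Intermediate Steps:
w(J) = -4*J
E(h, H) = H/h (E(h, H) = (2*H)/((2*h)) = (2*H)*(1/(2*h)) = H/h)
-50 + E(3, w(3) - 1*5)*(-5*(-6)) = -50 + ((-4*3 - 1*5)/3)*(-5*(-6)) = -50 + ((-12 - 5)*(⅓))*30 = -50 - 17*⅓*30 = -50 - 17/3*30 = -50 - 170 = -220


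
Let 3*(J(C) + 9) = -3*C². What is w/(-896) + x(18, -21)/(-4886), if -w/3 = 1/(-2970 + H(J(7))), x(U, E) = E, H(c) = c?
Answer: 4068585/946867712 ≈ 0.0042969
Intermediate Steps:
J(C) = -9 - C² (J(C) = -9 + (-3*C²)/3 = -9 - C²)
w = 3/3028 (w = -3/(-2970 + (-9 - 1*7²)) = -3/(-2970 + (-9 - 1*49)) = -3/(-2970 + (-9 - 49)) = -3/(-2970 - 58) = -3/(-3028) = -3*(-1/3028) = 3/3028 ≈ 0.00099075)
w/(-896) + x(18, -21)/(-4886) = (3/3028)/(-896) - 21/(-4886) = (3/3028)*(-1/896) - 21*(-1/4886) = -3/2713088 + 3/698 = 4068585/946867712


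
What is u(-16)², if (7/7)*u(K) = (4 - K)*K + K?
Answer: 112896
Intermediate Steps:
u(K) = K + K*(4 - K) (u(K) = (4 - K)*K + K = K*(4 - K) + K = K + K*(4 - K))
u(-16)² = (-16*(5 - 1*(-16)))² = (-16*(5 + 16))² = (-16*21)² = (-336)² = 112896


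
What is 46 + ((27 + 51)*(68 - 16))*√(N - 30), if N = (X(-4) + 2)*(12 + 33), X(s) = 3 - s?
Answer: 46 + 20280*√15 ≈ 78590.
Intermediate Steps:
N = 405 (N = ((3 - 1*(-4)) + 2)*(12 + 33) = ((3 + 4) + 2)*45 = (7 + 2)*45 = 9*45 = 405)
46 + ((27 + 51)*(68 - 16))*√(N - 30) = 46 + ((27 + 51)*(68 - 16))*√(405 - 30) = 46 + (78*52)*√375 = 46 + 4056*(5*√15) = 46 + 20280*√15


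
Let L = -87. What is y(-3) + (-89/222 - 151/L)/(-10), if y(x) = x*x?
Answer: 570827/64380 ≈ 8.8665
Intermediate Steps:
y(x) = x²
y(-3) + (-89/222 - 151/L)/(-10) = (-3)² + (-89/222 - 151/(-87))/(-10) = 9 - (-89*1/222 - 151*(-1/87))/10 = 9 - (-89/222 + 151/87)/10 = 9 - ⅒*8593/6438 = 9 - 8593/64380 = 570827/64380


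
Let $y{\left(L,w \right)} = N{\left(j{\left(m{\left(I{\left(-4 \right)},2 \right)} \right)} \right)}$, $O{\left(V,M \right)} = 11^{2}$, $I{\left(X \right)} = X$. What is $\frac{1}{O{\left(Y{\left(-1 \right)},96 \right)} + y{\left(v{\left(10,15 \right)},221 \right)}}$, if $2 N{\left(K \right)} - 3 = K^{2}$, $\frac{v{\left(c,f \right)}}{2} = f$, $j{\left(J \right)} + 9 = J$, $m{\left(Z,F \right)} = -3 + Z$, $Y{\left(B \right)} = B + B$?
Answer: $\frac{2}{501} \approx 0.003992$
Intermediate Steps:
$Y{\left(B \right)} = 2 B$
$j{\left(J \right)} = -9 + J$
$v{\left(c,f \right)} = 2 f$
$O{\left(V,M \right)} = 121$
$N{\left(K \right)} = \frac{3}{2} + \frac{K^{2}}{2}$
$y{\left(L,w \right)} = \frac{259}{2}$ ($y{\left(L,w \right)} = \frac{3}{2} + \frac{\left(-9 - 7\right)^{2}}{2} = \frac{3}{2} + \frac{\left(-16\right)^{2}}{2} = \frac{3}{2} + \frac{1}{2} \cdot 256 = \frac{3}{2} + 128 = \frac{259}{2}$)
$\frac{1}{O{\left(Y{\left(-1 \right)},96 \right)} + y{\left(v{\left(10,15 \right)},221 \right)}} = \frac{1}{121 + \frac{259}{2}} = \frac{1}{\frac{501}{2}} = \frac{2}{501}$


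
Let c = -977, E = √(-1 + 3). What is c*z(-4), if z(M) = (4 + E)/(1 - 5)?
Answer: 977 + 977*√2/4 ≈ 1322.4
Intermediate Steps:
E = √2 ≈ 1.4142
z(M) = -1 - √2/4 (z(M) = (4 + √2)/(1 - 5) = (4 + √2)/(-4) = (4 + √2)*(-¼) = -1 - √2/4)
c*z(-4) = -977*(-1 - √2/4) = 977 + 977*√2/4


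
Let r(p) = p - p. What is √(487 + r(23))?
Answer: √487 ≈ 22.068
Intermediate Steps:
r(p) = 0
√(487 + r(23)) = √(487 + 0) = √487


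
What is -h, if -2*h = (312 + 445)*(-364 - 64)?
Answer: -161998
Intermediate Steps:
h = 161998 (h = -(312 + 445)*(-364 - 64)/2 = -757*(-428)/2 = -½*(-323996) = 161998)
-h = -1*161998 = -161998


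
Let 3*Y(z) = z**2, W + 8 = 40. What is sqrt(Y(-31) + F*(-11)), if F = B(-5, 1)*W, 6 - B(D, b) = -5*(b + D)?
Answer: sqrt(47235)/3 ≈ 72.445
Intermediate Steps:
W = 32 (W = -8 + 40 = 32)
B(D, b) = 6 + 5*D + 5*b (B(D, b) = 6 - (-5)*(b + D) = 6 - (-5)*(D + b) = 6 - (-5*D - 5*b) = 6 + (5*D + 5*b) = 6 + 5*D + 5*b)
F = -448 (F = (6 + 5*(-5) + 5*1)*32 = (6 - 25 + 5)*32 = -14*32 = -448)
Y(z) = z**2/3
sqrt(Y(-31) + F*(-11)) = sqrt((1/3)*(-31)**2 - 448*(-11)) = sqrt((1/3)*961 + 4928) = sqrt(961/3 + 4928) = sqrt(15745/3) = sqrt(47235)/3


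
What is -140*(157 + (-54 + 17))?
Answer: -16800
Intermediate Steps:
-140*(157 + (-54 + 17)) = -140*(157 - 37) = -140*120 = -16800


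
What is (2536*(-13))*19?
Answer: -626392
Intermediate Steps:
(2536*(-13))*19 = -32968*19 = -626392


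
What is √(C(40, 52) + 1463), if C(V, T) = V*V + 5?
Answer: 2*√767 ≈ 55.390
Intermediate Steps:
C(V, T) = 5 + V² (C(V, T) = V² + 5 = 5 + V²)
√(C(40, 52) + 1463) = √((5 + 40²) + 1463) = √((5 + 1600) + 1463) = √(1605 + 1463) = √3068 = 2*√767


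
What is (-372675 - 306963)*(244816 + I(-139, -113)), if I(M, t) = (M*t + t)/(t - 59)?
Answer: -7151959465401/43 ≈ -1.6632e+11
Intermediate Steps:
I(M, t) = (t + M*t)/(-59 + t)
(-372675 - 306963)*(244816 + I(-139, -113)) = (-372675 - 306963)*(244816 - 113*(1 - 139)/(-59 - 113)) = -679638*(244816 - 113*(-138)/(-172)) = -679638*(244816 - 113*(-1/172)*(-138)) = -679638*(244816 - 7797/86) = -679638*21046379/86 = -7151959465401/43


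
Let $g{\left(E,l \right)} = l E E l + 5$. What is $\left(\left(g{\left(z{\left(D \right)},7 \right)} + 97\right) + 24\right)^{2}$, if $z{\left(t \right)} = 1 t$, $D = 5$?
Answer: $1825201$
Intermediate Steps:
$z{\left(t \right)} = t$
$g{\left(E,l \right)} = 5 + E^{2} l^{2}$ ($g{\left(E,l \right)} = E l E l + 5 = l E^{2} l + 5 = E^{2} l^{2} + 5 = 5 + E^{2} l^{2}$)
$\left(\left(g{\left(z{\left(D \right)},7 \right)} + 97\right) + 24\right)^{2} = \left(\left(\left(5 + 5^{2} \cdot 7^{2}\right) + 97\right) + 24\right)^{2} = \left(\left(\left(5 + 25 \cdot 49\right) + 97\right) + 24\right)^{2} = \left(\left(\left(5 + 1225\right) + 97\right) + 24\right)^{2} = \left(\left(1230 + 97\right) + 24\right)^{2} = \left(1327 + 24\right)^{2} = 1351^{2} = 1825201$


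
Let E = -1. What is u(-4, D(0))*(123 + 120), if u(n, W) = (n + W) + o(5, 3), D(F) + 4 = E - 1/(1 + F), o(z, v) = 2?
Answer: -1944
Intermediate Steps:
D(F) = -5 - 1/(1 + F) (D(F) = -4 + (-1 - 1/(1 + F)) = -5 - 1/(1 + F))
u(n, W) = 2 + W + n (u(n, W) = (n + W) + 2 = (W + n) + 2 = 2 + W + n)
u(-4, D(0))*(123 + 120) = (2 + (-6 - 5*0)/(1 + 0) - 4)*(123 + 120) = (2 + (-6 + 0)/1 - 4)*243 = (2 + 1*(-6) - 4)*243 = (2 - 6 - 4)*243 = -8*243 = -1944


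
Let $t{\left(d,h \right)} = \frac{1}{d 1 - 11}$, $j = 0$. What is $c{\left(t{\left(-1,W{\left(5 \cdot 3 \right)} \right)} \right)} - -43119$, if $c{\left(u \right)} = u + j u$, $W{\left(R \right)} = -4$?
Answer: $\frac{517427}{12} \approx 43119.0$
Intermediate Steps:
$t{\left(d,h \right)} = \frac{1}{-11 + d}$ ($t{\left(d,h \right)} = \frac{1}{d - 11} = \frac{1}{-11 + d}$)
$c{\left(u \right)} = u$ ($c{\left(u \right)} = u + 0 u = u + 0 = u$)
$c{\left(t{\left(-1,W{\left(5 \cdot 3 \right)} \right)} \right)} - -43119 = \frac{1}{-11 - 1} - -43119 = \frac{1}{-12} + 43119 = - \frac{1}{12} + 43119 = \frac{517427}{12}$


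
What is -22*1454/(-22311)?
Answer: 31988/22311 ≈ 1.4337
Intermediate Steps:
-22*1454/(-22311) = -31988*(-1/22311) = 31988/22311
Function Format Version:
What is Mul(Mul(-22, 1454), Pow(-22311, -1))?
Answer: Rational(31988, 22311) ≈ 1.4337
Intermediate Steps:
Mul(Mul(-22, 1454), Pow(-22311, -1)) = Mul(-31988, Rational(-1, 22311)) = Rational(31988, 22311)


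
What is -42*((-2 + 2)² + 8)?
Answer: -336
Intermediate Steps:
-42*((-2 + 2)² + 8) = -42*(0² + 8) = -42*(0 + 8) = -42*8 = -336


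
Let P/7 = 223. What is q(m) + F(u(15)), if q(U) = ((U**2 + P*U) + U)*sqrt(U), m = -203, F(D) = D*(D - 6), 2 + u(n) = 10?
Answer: 16 - 275877*I*sqrt(203) ≈ 16.0 - 3.9306e+6*I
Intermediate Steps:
u(n) = 8 (u(n) = -2 + 10 = 8)
F(D) = D*(-6 + D)
P = 1561 (P = 7*223 = 1561)
q(U) = sqrt(U)*(U**2 + 1562*U) (q(U) = ((U**2 + 1561*U) + U)*sqrt(U) = (U**2 + 1562*U)*sqrt(U) = sqrt(U)*(U**2 + 1562*U))
q(m) + F(u(15)) = (-203)**(3/2)*(1562 - 203) + 8*(-6 + 8) = -203*I*sqrt(203)*1359 + 8*2 = -275877*I*sqrt(203) + 16 = 16 - 275877*I*sqrt(203)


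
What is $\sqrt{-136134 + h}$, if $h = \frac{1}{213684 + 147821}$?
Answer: $\frac{i \sqrt{17790789548951845}}{361505} \approx 368.96 i$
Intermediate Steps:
$h = \frac{1}{361505} \approx 2.7662 \cdot 10^{-6}$
$\sqrt{-136134 + h} = \sqrt{-136134 + \frac{1}{361505}} = \sqrt{- \frac{49213121669}{361505}} = \frac{i \sqrt{17790789548951845}}{361505}$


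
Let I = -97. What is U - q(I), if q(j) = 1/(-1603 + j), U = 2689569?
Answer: 4572267301/1700 ≈ 2.6896e+6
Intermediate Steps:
U - q(I) = 2689569 - 1/(-1603 - 97) = 2689569 - 1/(-1700) = 2689569 - 1*(-1/1700) = 2689569 + 1/1700 = 4572267301/1700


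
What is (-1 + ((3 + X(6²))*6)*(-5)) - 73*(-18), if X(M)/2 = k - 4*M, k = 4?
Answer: 9623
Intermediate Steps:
X(M) = 8 - 8*M (X(M) = 2*(4 - 4*M) = 8 - 8*M)
(-1 + ((3 + X(6²))*6)*(-5)) - 73*(-18) = (-1 + ((3 + (8 - 8*6²))*6)*(-5)) - 73*(-18) = (-1 + ((3 + (8 - 8*36))*6)*(-5)) + 1314 = (-1 + ((3 + (8 - 288))*6)*(-5)) + 1314 = (-1 + ((3 - 280)*6)*(-5)) + 1314 = (-1 - 277*6*(-5)) + 1314 = (-1 - 1662*(-5)) + 1314 = (-1 + 8310) + 1314 = 8309 + 1314 = 9623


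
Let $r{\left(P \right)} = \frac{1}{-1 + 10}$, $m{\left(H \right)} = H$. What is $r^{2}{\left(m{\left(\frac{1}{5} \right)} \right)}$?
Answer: $\frac{1}{81} \approx 0.012346$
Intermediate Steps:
$r{\left(P \right)} = \frac{1}{9}$
$r^{2}{\left(m{\left(\frac{1}{5} \right)} \right)} = \left(\frac{1}{9}\right)^{2} = \frac{1}{81}$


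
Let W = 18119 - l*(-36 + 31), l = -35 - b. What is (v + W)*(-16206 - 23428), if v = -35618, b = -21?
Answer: 696329746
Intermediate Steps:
l = -14 (l = -35 - 1*(-21) = -35 + 21 = -14)
W = 18049 (W = 18119 - (-14)*(-36 + 31) = 18119 - (-14)*(-5) = 18119 - 1*70 = 18119 - 70 = 18049)
(v + W)*(-16206 - 23428) = (-35618 + 18049)*(-16206 - 23428) = -17569*(-39634) = 696329746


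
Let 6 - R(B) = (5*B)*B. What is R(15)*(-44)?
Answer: 49236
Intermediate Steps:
R(B) = 6 - 5*B² (R(B) = 6 - 5*B*B = 6 - 5*B²)
R(15)*(-44) = (6 - 5*15²)*(-44) = (6 - 5*225)*(-44) = (6 - 1125)*(-44) = -1119*(-44) = 49236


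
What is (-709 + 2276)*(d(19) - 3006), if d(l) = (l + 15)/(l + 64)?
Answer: -390910088/83 ≈ -4.7098e+6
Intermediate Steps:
d(l) = (15 + l)/(64 + l)
(-709 + 2276)*(d(19) - 3006) = (-709 + 2276)*((15 + 19)/(64 + 19) - 3006) = 1567*(34/83 - 3006) = 1567*(-249464/83) = -390910088/83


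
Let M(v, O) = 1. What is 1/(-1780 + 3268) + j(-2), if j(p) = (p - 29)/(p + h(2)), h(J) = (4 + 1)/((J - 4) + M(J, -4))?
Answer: 46135/10416 ≈ 4.4292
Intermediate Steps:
h(J) = 5/(-3 + J) (h(J) = (4 + 1)/((J - 4) + 1) = 5/((-4 + J) + 1) = 5/(-3 + J))
j(p) = (-29 + p)/(-5 + p) (j(p) = (p - 29)/(p + 5/(-3 + 2)) = (-29 + p)/(p + 5/(-1)) = (-29 + p)/(p + 5*(-1)) = (-29 + p)/(p - 5) = (-29 + p)/(-5 + p))
1/(-1780 + 3268) + j(-2) = 1/(-1780 + 3268) + (-29 - 2)/(-5 - 2) = 1/1488 - 31/(-7) = 1/1488 - ⅐*(-31) = 1/1488 + 31/7 = 46135/10416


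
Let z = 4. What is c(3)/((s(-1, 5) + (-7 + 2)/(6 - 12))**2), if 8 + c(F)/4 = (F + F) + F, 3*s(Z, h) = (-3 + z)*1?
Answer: 144/49 ≈ 2.9388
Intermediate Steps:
s(Z, h) = 1/3 (s(Z, h) = ((-3 + 4)*1)/3 = (1*1)/3 = (1/3)*1 = 1/3)
c(F) = -32 + 12*F (c(F) = -32 + 4*((F + F) + F) = -32 + 4*(2*F + F) = -32 + 4*(3*F) = -32 + 12*F)
c(3)/((s(-1, 5) + (-7 + 2)/(6 - 12))**2) = (-32 + 12*3)/((1/3 + (-7 + 2)/(6 - 12))**2) = (-32 + 36)/((1/3 - 5/(-6))**2) = 4/((1/3 - 5*(-1/6))**2) = 4/((1/3 + 5/6)**2) = 4/((7/6)**2) = 4/(49/36) = 4*(36/49) = 144/49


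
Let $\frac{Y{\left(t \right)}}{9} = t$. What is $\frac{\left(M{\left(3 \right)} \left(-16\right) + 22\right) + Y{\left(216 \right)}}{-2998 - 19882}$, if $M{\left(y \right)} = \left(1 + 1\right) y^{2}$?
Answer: $- \frac{839}{11440} \approx -0.073339$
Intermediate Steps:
$Y{\left(t \right)} = 9 t$
$M{\left(y \right)} = 2 y^{2}$
$\frac{\left(M{\left(3 \right)} \left(-16\right) + 22\right) + Y{\left(216 \right)}}{-2998 - 19882} = \frac{\left(2 \cdot 3^{2} \left(-16\right) + 22\right) + 9 \cdot 216}{-2998 - 19882} = \frac{\left(2 \cdot 9 \left(-16\right) + 22\right) + 1944}{-22880} = \left(\left(18 \left(-16\right) + 22\right) + 1944\right) \left(- \frac{1}{22880}\right) = \left(\left(-288 + 22\right) + 1944\right) \left(- \frac{1}{22880}\right) = \left(-266 + 1944\right) \left(- \frac{1}{22880}\right) = 1678 \left(- \frac{1}{22880}\right) = - \frac{839}{11440}$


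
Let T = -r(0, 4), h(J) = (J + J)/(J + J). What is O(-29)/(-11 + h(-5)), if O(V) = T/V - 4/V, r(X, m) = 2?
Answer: -3/145 ≈ -0.020690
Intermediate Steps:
h(J) = 1 (h(J) = (2*J)/((2*J)) = (2*J)*(1/(2*J)) = 1)
T = -2 (T = -1*2 = -2)
O(V) = -6/V (O(V) = -2/V - 4/V = -6/V)
O(-29)/(-11 + h(-5)) = (-6/(-29))/(-11 + 1) = (-6*(-1/29))/(-10) = -1/10*6/29 = -3/145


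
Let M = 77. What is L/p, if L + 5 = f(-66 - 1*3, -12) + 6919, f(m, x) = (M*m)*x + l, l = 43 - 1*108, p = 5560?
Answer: 14121/1112 ≈ 12.699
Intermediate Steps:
l = -65 (l = 43 - 108 = -65)
f(m, x) = -65 + 77*m*x (f(m, x) = (77*m)*x - 65 = 77*m*x - 65 = -65 + 77*m*x)
L = 70605 (L = -5 + ((-65 + 77*(-66 - 1*3)*(-12)) + 6919) = -5 + ((-65 + 77*(-66 - 3)*(-12)) + 6919) = -5 + ((-65 + 77*(-69)*(-12)) + 6919) = -5 + ((-65 + 63756) + 6919) = -5 + (63691 + 6919) = -5 + 70610 = 70605)
L/p = 70605/5560 = 70605*(1/5560) = 14121/1112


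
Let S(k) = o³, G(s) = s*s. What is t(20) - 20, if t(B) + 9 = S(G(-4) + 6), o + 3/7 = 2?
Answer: -8616/343 ≈ -25.120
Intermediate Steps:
o = 11/7 (o = -3/7 + 2 = 11/7 ≈ 1.5714)
G(s) = s²
S(k) = 1331/343 (S(k) = (11/7)³ = 1331/343)
t(B) = -1756/343 (t(B) = -9 + 1331/343 = -1756/343)
t(20) - 20 = -1756/343 - 20 = -8616/343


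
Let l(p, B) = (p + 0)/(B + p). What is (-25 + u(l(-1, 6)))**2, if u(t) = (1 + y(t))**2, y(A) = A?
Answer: 370881/625 ≈ 593.41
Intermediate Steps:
l(p, B) = p/(B + p)
u(t) = (1 + t)**2
(-25 + u(l(-1, 6)))**2 = (-25 + (1 - 1/(6 - 1))**2)**2 = (-25 + (1 - 1/5)**2)**2 = (-25 + (4/5)**2)**2 = (-25 + 16/25)**2 = (-609/25)**2 = 370881/625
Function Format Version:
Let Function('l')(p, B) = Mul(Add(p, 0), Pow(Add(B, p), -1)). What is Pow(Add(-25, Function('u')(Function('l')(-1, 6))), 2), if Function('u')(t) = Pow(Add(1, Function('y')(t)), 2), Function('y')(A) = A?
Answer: Rational(370881, 625) ≈ 593.41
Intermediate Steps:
Function('l')(p, B) = Mul(p, Pow(Add(B, p), -1))
Function('u')(t) = Pow(Add(1, t), 2)
Pow(Add(-25, Function('u')(Function('l')(-1, 6))), 2) = Pow(Add(-25, Pow(Add(1, Mul(-1, Pow(Add(6, -1), -1))), 2)), 2) = Pow(Add(-25, Pow(Add(1, Mul(-1, Pow(5, -1))), 2)), 2) = Pow(Add(-25, Pow(Add(1, Mul(-1, Rational(1, 5))), 2)), 2) = Pow(Add(-25, Pow(Add(1, Rational(-1, 5)), 2)), 2) = Pow(Add(-25, Pow(Rational(4, 5), 2)), 2) = Pow(Add(-25, Rational(16, 25)), 2) = Pow(Rational(-609, 25), 2) = Rational(370881, 625)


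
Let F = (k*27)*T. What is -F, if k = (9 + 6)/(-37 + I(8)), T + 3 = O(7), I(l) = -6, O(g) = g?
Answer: 1620/43 ≈ 37.674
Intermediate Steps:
T = 4 (T = -3 + 7 = 4)
k = -15/43 (k = (9 + 6)/(-37 - 6) = 15/(-43) = 15*(-1/43) = -15/43 ≈ -0.34884)
F = -1620/43 (F = -15/43*27*4 = -405/43*4 = -1620/43 ≈ -37.674)
-F = -1*(-1620/43) = 1620/43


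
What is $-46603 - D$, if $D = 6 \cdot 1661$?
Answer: $-56569$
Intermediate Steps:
$D = 9966$
$-46603 - D = -46603 - 9966 = -56569$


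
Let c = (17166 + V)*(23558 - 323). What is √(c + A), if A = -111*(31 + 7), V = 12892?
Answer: 6*√19399817 ≈ 26427.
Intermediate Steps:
A = -4218 (A = -111*38 = -4218)
c = 698397630 (c = (17166 + 12892)*(23558 - 323) = 30058*23235 = 698397630)
√(c + A) = √(698397630 - 4218) = √698393412 = 6*√19399817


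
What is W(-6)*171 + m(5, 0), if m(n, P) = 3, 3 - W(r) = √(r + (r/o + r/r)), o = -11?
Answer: 516 - 1197*I*√11/11 ≈ 516.0 - 360.91*I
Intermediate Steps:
W(r) = 3 - √(1 + 10*r/11) (W(r) = 3 - √(r + (r/(-11) + r/r)) = 3 - √(r + (r*(-1/11) + 1)) = 3 - √(r + (-r/11 + 1)) = 3 - √(r + (1 - r/11)) = 3 - √(1 + 10*r/11))
W(-6)*171 + m(5, 0) = (3 - √(121 + 110*(-6))/11)*171 + 3 = (3 - √(121 - 660)/11)*171 + 3 = (3 - 7*I*√11/11)*171 + 3 = (513 - 1197*I*√11/11) + 3 = 516 - 1197*I*√11/11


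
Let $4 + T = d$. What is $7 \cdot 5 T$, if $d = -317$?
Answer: $-11235$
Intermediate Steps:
$T = -321$ ($T = -4 - 317 = -321$)
$7 \cdot 5 T = 7 \cdot 5 \left(-321\right) = 35 \left(-321\right) = -11235$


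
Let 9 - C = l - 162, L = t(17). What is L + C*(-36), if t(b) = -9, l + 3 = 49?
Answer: -4509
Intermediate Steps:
l = 46 (l = -3 + 49 = 46)
L = -9
C = 125 (C = 9 - (46 - 162) = 9 - 1*(-116) = 9 + 116 = 125)
L + C*(-36) = -9 + 125*(-36) = -9 - 4500 = -4509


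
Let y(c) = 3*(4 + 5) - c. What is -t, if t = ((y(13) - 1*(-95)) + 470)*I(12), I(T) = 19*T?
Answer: -132012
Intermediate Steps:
y(c) = 27 - c (y(c) = 3*9 - c = 27 - c)
t = 132012 (t = (((27 - 1*13) - 1*(-95)) + 470)*(19*12) = (((27 - 13) + 95) + 470)*228 = ((14 + 95) + 470)*228 = (109 + 470)*228 = 579*228 = 132012)
-t = -1*132012 = -132012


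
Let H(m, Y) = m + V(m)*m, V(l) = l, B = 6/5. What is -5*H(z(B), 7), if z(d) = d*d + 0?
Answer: -2196/125 ≈ -17.568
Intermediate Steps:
B = 6/5 (B = 6*(⅕) = 6/5 ≈ 1.2000)
z(d) = d² (z(d) = d² + 0 = d²)
H(m, Y) = m + m² (H(m, Y) = m + m*m = m + m²)
-5*H(z(B), 7) = -5*(6/5)²*(1 + (6/5)²) = -36*(1 + 36/25)/5 = -36*61/(5*25) = -5*2196/625 = -2196/125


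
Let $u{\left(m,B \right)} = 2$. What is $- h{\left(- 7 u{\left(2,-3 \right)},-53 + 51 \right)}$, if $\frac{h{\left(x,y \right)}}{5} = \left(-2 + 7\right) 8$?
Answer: $-200$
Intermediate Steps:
$h{\left(x,y \right)} = 200$ ($h{\left(x,y \right)} = 5 \left(-2 + 7\right) 8 = 5 \cdot 5 \cdot 8 = 5 \cdot 40 = 200$)
$- h{\left(- 7 u{\left(2,-3 \right)},-53 + 51 \right)} = \left(-1\right) 200 = -200$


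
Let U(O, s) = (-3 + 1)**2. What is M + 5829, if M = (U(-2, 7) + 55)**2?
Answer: 9310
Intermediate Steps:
U(O, s) = 4 (U(O, s) = (-2)**2 = 4)
M = 3481 (M = (4 + 55)**2 = 59**2 = 3481)
M + 5829 = 3481 + 5829 = 9310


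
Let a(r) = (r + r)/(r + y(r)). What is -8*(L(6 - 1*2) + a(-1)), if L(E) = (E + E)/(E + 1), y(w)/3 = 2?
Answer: -48/5 ≈ -9.6000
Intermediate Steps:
y(w) = 6 (y(w) = 3*2 = 6)
a(r) = 2*r/(6 + r) (a(r) = (r + r)/(r + 6) = (2*r)/(6 + r) = 2*r/(6 + r))
L(E) = 2*E/(1 + E) (L(E) = (2*E)/(1 + E) = 2*E/(1 + E))
-8*(L(6 - 1*2) + a(-1)) = -8*(2*(6 - 1*2)/(1 + (6 - 1*2)) + 2*(-1)/(6 - 1)) = -8*(2*(6 - 2)/(1 + (6 - 2)) + 2*(-1)/5) = -8*(2*4/(1 + 4) + 2*(-1)*(1/5)) = -8*(2*4/5 - 2/5) = -8*(2*4*(1/5) - 2/5) = -8*(8/5 - 2/5) = -8*6/5 = -48/5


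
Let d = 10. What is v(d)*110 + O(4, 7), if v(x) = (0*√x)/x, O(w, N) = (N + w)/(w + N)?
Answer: 1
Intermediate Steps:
O(w, N) = 1 (O(w, N) = (N + w)/(N + w) = 1)
v(x) = 0 (v(x) = 0/x = 0)
v(d)*110 + O(4, 7) = 0*110 + 1 = 0 + 1 = 1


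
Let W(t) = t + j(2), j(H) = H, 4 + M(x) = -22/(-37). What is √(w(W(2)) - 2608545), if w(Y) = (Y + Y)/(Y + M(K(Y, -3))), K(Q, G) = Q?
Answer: I*√315632317/11 ≈ 1615.1*I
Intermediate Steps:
M(x) = -126/37 (M(x) = -4 - 22/(-37) = -4 - 22*(-1/37) = -4 + 22/37 = -126/37)
W(t) = 2 + t (W(t) = t + 2 = 2 + t)
w(Y) = 2*Y/(-126/37 + Y) (w(Y) = (Y + Y)/(Y - 126/37) = (2*Y)/(-126/37 + Y) = 2*Y/(-126/37 + Y))
√(w(W(2)) - 2608545) = √(74*(2 + 2)/(-126 + 37*(2 + 2)) - 2608545) = √(74*4/(-126 + 37*4) - 2608545) = √(74*4/(-126 + 148) - 2608545) = √(74*4/22 - 2608545) = √(74*4*(1/22) - 2608545) = √(148/11 - 2608545) = √(-28693847/11) = I*√315632317/11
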